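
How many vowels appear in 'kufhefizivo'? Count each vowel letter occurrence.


Scanning each character of 'kufhefizivo':
  Position 1: 'k' -> consonant (running count: 0)
  Position 2: 'u' -> vowel (running count: 1)
  Position 3: 'f' -> consonant (running count: 1)
  Position 4: 'h' -> consonant (running count: 1)
  Position 5: 'e' -> vowel (running count: 2)
  Position 6: 'f' -> consonant (running count: 2)
  Position 7: 'i' -> vowel (running count: 3)
  Position 8: 'z' -> consonant (running count: 3)
  Position 9: 'i' -> vowel (running count: 4)
  Position 10: 'v' -> consonant (running count: 4)
  Position 11: 'o' -> vowel (running count: 5)
Total vowels: 5

5


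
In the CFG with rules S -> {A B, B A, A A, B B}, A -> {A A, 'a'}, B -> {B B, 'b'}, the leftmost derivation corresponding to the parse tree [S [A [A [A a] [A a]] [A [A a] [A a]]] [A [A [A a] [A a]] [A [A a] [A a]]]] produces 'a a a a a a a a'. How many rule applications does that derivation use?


Every bracketed nonterminal node [X ...] in the tree is produced by exactly one rule application.
Reading the tree off as a leftmost derivation:
  Step 1: S  =>  A A   (applied S -> A A)
  Step 2: A A  =>  A A A   (applied A -> A A)
  Step 3: A A A  =>  A A A A   (applied A -> A A)
  Step 4: A A A A  =>  a A A A   (applied A -> a)
  Step 5: a A A A  =>  a a A A   (applied A -> a)
  Step 6: a a A A  =>  a a A A A   (applied A -> A A)
  Step 7: a a A A A  =>  a a a A A   (applied A -> a)
  Step 8: a a a A A  =>  a a a a A   (applied A -> a)
  Step 9: a a a a A  =>  a a a a A A   (applied A -> A A)
  Step 10: a a a a A A  =>  a a a a A A A   (applied A -> A A)
  Step 11: a a a a A A A  =>  a a a a a A A   (applied A -> a)
  Step 12: a a a a a A A  =>  a a a a a a A   (applied A -> a)
  Step 13: a a a a a a A  =>  a a a a a a A A   (applied A -> A A)
  Step 14: a a a a a a A A  =>  a a a a a a a A   (applied A -> a)
  Step 15: a a a a a a a A  =>  a a a a a a a a   (applied A -> a)
Final yield: a a a a a a a a
Total rewrite steps: 15

15


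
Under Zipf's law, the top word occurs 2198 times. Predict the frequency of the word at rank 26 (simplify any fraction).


Zipf's law: freq(rank) = f1 / rank
f1 = 2198, rank = 26
freq = 2198 / 26
GCD(2198, 26) = 2
Simplified: 1099/13

1099/13


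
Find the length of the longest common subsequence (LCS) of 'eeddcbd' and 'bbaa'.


DP table for LCS of 'eeddcbd' and 'bbaa':
       b  b  a  a
    0  0  0  0  0
  e 0  0  0  0  0
  e 0  0  0  0  0
  d 0  0  0  0  0
  d 0  0  0  0  0
  c 0  0  0  0  0
  b 0  1  1  1  1
  d 0  1  1  1  1
LCS: 'b'
LCS length = 1

1


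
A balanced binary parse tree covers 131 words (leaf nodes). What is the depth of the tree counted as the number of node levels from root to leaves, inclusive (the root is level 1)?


In a balanced binary tree with n leaves the deepest leaf is ceil(log2(n)) edges below the root,
so counting node levels inclusive of root and leaves gives ceil(log2(n)) + 1 levels.
log2(131) = 7.0334
ceil(7.0334) = 8
levels = 8 + 1 = 9

9


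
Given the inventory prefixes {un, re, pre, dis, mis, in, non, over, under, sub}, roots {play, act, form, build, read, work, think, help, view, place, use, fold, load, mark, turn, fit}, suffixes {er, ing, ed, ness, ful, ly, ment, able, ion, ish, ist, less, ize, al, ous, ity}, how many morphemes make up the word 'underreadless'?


Segmenting 'underreadless' against the inventory:
  'under' -> prefix (morpheme 1)
  'read' -> root (morpheme 2)
  'less' -> suffix (morpheme 3)
Total morphemes: 3

3


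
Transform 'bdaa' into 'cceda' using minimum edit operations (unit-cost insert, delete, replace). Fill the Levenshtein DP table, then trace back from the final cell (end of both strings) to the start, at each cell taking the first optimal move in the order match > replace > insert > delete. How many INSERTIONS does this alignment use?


Edit distance = 4. Backtracking from cell (4, 5) with preference match > replace > insert > delete,
then listing the resulting alignment 'bdaa' -> 'cceda' left to right:
  Step 1: insert 'c' [insertion #1]
  Step 2: replace b->c
  Step 3: replace d->e
  Step 4: replace a->d
  Step 5: keep 'a'
Total insertions: 1

1


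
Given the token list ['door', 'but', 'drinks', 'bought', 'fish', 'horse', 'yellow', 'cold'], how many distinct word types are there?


Listing all tokens and tracking unique types:
  Token 1: 'door' -> NEW (unique so far: 1)
  Token 2: 'but' -> NEW (unique so far: 2)
  Token 3: 'drinks' -> NEW (unique so far: 3)
  Token 4: 'bought' -> NEW (unique so far: 4)
  Token 5: 'fish' -> NEW (unique so far: 5)
  Token 6: 'horse' -> NEW (unique so far: 6)
  Token 7: 'yellow' -> NEW (unique so far: 7)
  Token 8: 'cold' -> NEW (unique so far: 8)
Unique types: ('bought', 'but', 'cold', 'door', 'drinks', 'fish', 'horse', 'yellow')
Vocabulary size: 8

8


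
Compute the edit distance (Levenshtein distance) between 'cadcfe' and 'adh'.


Building DP table for s1='cadcfe' (len 6) and s2='adh' (len 3):
       a  d  h
    0  1  2  3
  c 1  1  2  3
  a 2  1  2  3
  d 3  2  1  2
  c 4  3  2  2
  f 5  4  3  3
  e 6  5  4  4
Edit distance = dp[6][3] = 4

4


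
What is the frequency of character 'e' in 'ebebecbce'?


Scanning 'ebebecbce' for 'e':
  Position 0: 'e' -> MATCH (count: 1)
  Position 2: 'e' -> MATCH (count: 2)
  Position 4: 'e' -> MATCH (count: 3)
  Position 8: 'e' -> MATCH (count: 4)
Total occurrences of 'e': 4

4


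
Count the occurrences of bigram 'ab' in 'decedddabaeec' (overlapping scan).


Scanning 'decedddabaeec' for bigram 'ab':
  Position 0: 'de' -> no
  Position 1: 'ec' -> no
  Position 2: 'ce' -> no
  Position 3: 'ed' -> no
  Position 4: 'dd' -> no
  Position 5: 'dd' -> no
  Position 6: 'da' -> no
  Position 7: 'ab' -> MATCH
  Position 8: 'ba' -> no
  Position 9: 'ae' -> no
  Position 10: 'ee' -> no
  Position 11: 'ec' -> no
Total matches: 1

1


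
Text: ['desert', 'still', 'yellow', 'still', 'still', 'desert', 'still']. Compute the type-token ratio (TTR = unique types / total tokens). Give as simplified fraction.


Tokens: 7
Unique types: ('desert', 'still', 'yellow') = 3
TTR = 3/7
Already in lowest terms.

3/7


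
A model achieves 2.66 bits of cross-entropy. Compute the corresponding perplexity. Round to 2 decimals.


Perplexity formula: PP = 2^H
H = 2.66
PP = 2^2.66
Decompose: 2^2.66 = 2^2 * 2^0.66
2^2 = 4, 2^0.66 ~ 1.5800826
PP ~ 4 * 1.5800826 = 6.3203304
Rounded to 2 decimals: 6.32

6.32


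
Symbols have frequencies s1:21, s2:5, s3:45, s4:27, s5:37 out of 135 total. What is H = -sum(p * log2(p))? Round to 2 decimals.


Computing entropy H = -sum(p_i * log2(p_i)):
  s1: p = 21/135 = 0.1556, -p*log2(p) = 0.4176
  s2: p = 5/135 = 0.0370, -p*log2(p) = 0.1761
  s3: p = 45/135 = 0.3333, -p*log2(p) = 0.5283
  s4: p = 27/135 = 0.2000, -p*log2(p) = 0.4644
  s5: p = 37/135 = 0.2741, -p*log2(p) = 0.5118
H = sum of terms = 2.0982
Rounded to 2 decimals: 2.10

2.10


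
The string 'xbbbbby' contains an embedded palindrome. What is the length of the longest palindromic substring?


Scanning 'xbbbbby' for palindromic substrings.
Substring at positions 1-5: 'bbbbb'.
Check: reverse('bbbbb') = 'bbbbb' -> palindrome confirmed.
Neighbouring characters ('x' / 'y') break symmetry, so it cannot extend further.
No longer palindromic substring exists; longest length = 5

5


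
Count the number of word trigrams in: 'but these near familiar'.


Word trigrams from [4] words:
  Trigram 1: (but these near)
  Trigram 2: (these near familiar)
Total word trigrams: 4 - 2 = 2

2


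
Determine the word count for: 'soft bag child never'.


Counting words by splitting on spaces:
  Word 1: 'soft'
  Word 2: 'bag'
  Word 3: 'child'
  Word 4: 'never'
Total words: 4

4


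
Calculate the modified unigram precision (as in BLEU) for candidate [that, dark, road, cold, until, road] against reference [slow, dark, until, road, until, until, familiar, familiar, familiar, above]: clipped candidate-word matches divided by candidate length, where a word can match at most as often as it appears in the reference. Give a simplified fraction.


Reference word counts: {'above': 1, 'dark': 1, 'familiar': 3, 'road': 1, 'slow': 1, 'until': 3}
Checking each candidate word (with clipping):
  'that' -> not in reference -> no match (matches: 0)
  'dark' -> in reference (ref count 1, used 1/1) -> match (matches: 1)
  'road' -> in reference (ref count 1, used 1/1) -> match (matches: 2)
  'cold' -> not in reference -> no match (matches: 2)
  'until' -> in reference (ref count 3, used 1/3) -> match (matches: 3)
  'road' -> ref count 1 already used up (1/1) -> clipped, no match (matches: 3)
Clipped matches: 3, Candidate length: 6
Precision = 3/6 = 1/2

1/2


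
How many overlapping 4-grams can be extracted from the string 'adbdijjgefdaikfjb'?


String 'adbdijjgefdaikfjb' has length L = 17.
Number of overlapping n-grams = L - n + 1
Substituting: 17 - 4 + 1 = 14

14


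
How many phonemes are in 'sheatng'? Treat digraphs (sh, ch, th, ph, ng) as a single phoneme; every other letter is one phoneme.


Parsing 'sheatng' greedily, digraphs first:
  'sh' -> digraph (1 consonant phoneme) (phonemes so far: 1)
  'e' -> vowel phoneme (phonemes so far: 2)
  'a' -> vowel phoneme (phonemes so far: 3)
  't' -> consonant phoneme (phonemes so far: 4)
  'ng' -> digraph (1 consonant phoneme) (phonemes so far: 5)
Total phonemes: 5

5


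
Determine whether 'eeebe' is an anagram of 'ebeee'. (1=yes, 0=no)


Sort characters of 'eeebe': 'beeee'
Sort characters of 'ebeee': 'beeee'
Sorted forms match -> they ARE anagrams
Result: 1

1


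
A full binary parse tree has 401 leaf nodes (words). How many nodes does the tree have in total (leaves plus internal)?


Leaf nodes (terminals): 401
Internal nodes = n - 1 = 401 - 1 = 400
Total = leaves + internal = 401 + 400 = 801

801


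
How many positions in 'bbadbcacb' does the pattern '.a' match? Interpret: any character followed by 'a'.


Pattern: .a means any character followed by 'a'.
Scanning 'bbadbcacb' position-by-position:
  Pos 0: window 'bb' -> no
  Pos 1: window 'ba' -> MATCH
  Pos 2: window 'ad' -> no
  Pos 3: window 'db' -> no
  Pos 4: window 'bc' -> no
  Pos 5: window 'ca' -> MATCH
  Pos 6: window 'ac' -> no
  Pos 7: window 'cb' -> no
  Pos 8: window 'b' -> no
Total matches: 2

2


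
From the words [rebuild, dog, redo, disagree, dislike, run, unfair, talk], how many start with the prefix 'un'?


Checking each word for prefix 'un':
  'rebuild' -> no (count: 0)
  'dog' -> no (count: 0)
  'redo' -> no (count: 0)
  'disagree' -> no (count: 0)
  'dislike' -> no (count: 0)
  'run' -> no (count: 0)
  'unfair' -> YES, starts with 'un' (count: 1)
  'talk' -> no (count: 1)
Total with prefix 'un': 1

1


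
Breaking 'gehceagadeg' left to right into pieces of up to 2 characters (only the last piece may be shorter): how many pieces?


'gehceagadeg' has 11 characters.
Chunking with max size 2:
  Chunk 1: 'ge' (positions 0-1)
  Chunk 2: 'hc' (positions 2-3)
  Chunk 3: 'ea' (positions 4-5)
  Chunk 4: 'ga' (positions 6-7)
  Chunk 5: 'de' (positions 8-9)
  Chunk 6: 'g' (positions 10-10)
Total chunks: ceil(11 / 2) = 6

6


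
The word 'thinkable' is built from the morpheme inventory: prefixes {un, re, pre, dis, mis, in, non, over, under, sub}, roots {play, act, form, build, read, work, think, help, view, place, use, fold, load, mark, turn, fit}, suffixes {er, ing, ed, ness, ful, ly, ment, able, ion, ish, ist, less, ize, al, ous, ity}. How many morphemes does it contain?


Segmenting 'thinkable' against the inventory:
  'think' -> root (morpheme 1)
  'able' -> suffix (morpheme 2)
Total morphemes: 2

2


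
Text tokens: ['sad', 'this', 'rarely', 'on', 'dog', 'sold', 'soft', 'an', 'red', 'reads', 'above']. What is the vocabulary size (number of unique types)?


Listing all tokens and tracking unique types:
  Token 1: 'sad' -> NEW (unique so far: 1)
  Token 2: 'this' -> NEW (unique so far: 2)
  Token 3: 'rarely' -> NEW (unique so far: 3)
  Token 4: 'on' -> NEW (unique so far: 4)
  Token 5: 'dog' -> NEW (unique so far: 5)
  Token 6: 'sold' -> NEW (unique so far: 6)
  Token 7: 'soft' -> NEW (unique so far: 7)
  Token 8: 'an' -> NEW (unique so far: 8)
  Token 9: 'red' -> NEW (unique so far: 9)
  Token 10: 'reads' -> NEW (unique so far: 10)
  Token 11: 'above' -> NEW (unique so far: 11)
Unique types: ('above', 'an', 'dog', 'on', 'rarely', 'reads', 'red', 'sad', 'soft', 'sold', 'this')
Vocabulary size: 11

11


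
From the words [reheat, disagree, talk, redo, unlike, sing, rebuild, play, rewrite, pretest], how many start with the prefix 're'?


Checking each word for prefix 're':
  'reheat' -> YES, starts with 're' (count: 1)
  'disagree' -> no (count: 1)
  'talk' -> no (count: 1)
  'redo' -> YES, starts with 're' (count: 2)
  'unlike' -> no (count: 2)
  'sing' -> no (count: 2)
  'rebuild' -> YES, starts with 're' (count: 3)
  'play' -> no (count: 3)
  'rewrite' -> YES, starts with 're' (count: 4)
  'pretest' -> no (count: 4)
Total with prefix 're': 4

4


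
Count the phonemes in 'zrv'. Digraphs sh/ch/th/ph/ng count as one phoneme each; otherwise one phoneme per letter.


Parsing 'zrv' greedily, digraphs first:
  'z' -> consonant phoneme (phonemes so far: 1)
  'r' -> consonant phoneme (phonemes so far: 2)
  'v' -> consonant phoneme (phonemes so far: 3)
Total phonemes: 3

3


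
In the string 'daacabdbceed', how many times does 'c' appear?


Scanning 'daacabdbceed' for 'c':
  Position 3: 'c' -> MATCH (count: 1)
  Position 8: 'c' -> MATCH (count: 2)
Total occurrences of 'c': 2

2


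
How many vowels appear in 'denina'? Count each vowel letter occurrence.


Scanning each character of 'denina':
  Position 1: 'd' -> consonant (running count: 0)
  Position 2: 'e' -> vowel (running count: 1)
  Position 3: 'n' -> consonant (running count: 1)
  Position 4: 'i' -> vowel (running count: 2)
  Position 5: 'n' -> consonant (running count: 2)
  Position 6: 'a' -> vowel (running count: 3)
Total vowels: 3

3


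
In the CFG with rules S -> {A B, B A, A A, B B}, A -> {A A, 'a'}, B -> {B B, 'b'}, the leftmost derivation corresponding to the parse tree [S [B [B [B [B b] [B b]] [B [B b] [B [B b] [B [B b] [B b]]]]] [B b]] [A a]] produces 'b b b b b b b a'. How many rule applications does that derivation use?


Every bracketed nonterminal node [X ...] in the tree is produced by exactly one rule application.
Reading the tree off as a leftmost derivation:
  Step 1: S  =>  B A   (applied S -> B A)
  Step 2: B A  =>  B B A   (applied B -> B B)
  Step 3: B B A  =>  B B B A   (applied B -> B B)
  Step 4: B B B A  =>  B B B B A   (applied B -> B B)
  Step 5: B B B B A  =>  b B B B A   (applied B -> b)
  Step 6: b B B B A  =>  b b B B A   (applied B -> b)
  Step 7: b b B B A  =>  b b B B B A   (applied B -> B B)
  Step 8: b b B B B A  =>  b b b B B A   (applied B -> b)
  Step 9: b b b B B A  =>  b b b B B B A   (applied B -> B B)
  Step 10: b b b B B B A  =>  b b b b B B A   (applied B -> b)
  Step 11: b b b b B B A  =>  b b b b B B B A   (applied B -> B B)
  Step 12: b b b b B B B A  =>  b b b b b B B A   (applied B -> b)
  Step 13: b b b b b B B A  =>  b b b b b b B A   (applied B -> b)
  Step 14: b b b b b b B A  =>  b b b b b b b A   (applied B -> b)
  Step 15: b b b b b b b A  =>  b b b b b b b a   (applied A -> a)
Final yield: b b b b b b b a
Total rewrite steps: 15

15


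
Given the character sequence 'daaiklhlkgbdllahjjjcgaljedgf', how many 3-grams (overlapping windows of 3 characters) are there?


String 'daaiklhlkgbdllahjjjcgaljedgf' has length L = 28.
Number of overlapping n-grams = L - n + 1
Substituting: 28 - 3 + 1 = 26

26


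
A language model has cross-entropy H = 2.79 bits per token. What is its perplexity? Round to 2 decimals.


Perplexity formula: PP = 2^H
H = 2.79
PP = 2^2.79
Decompose: 2^2.79 = 2^2 * 2^0.79
2^2 = 4, 2^0.79 ~ 1.7290745
PP ~ 4 * 1.7290745 = 6.9162980
Rounded to 2 decimals: 6.92

6.92


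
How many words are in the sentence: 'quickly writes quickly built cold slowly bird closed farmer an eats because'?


Counting words by splitting on spaces:
  Word 1: 'quickly'
  Word 2: 'writes'
  Word 3: 'quickly'
  Word 4: 'built'
  Word 5: 'cold'
  Word 6: 'slowly'
  Word 7: 'bird'
  Word 8: 'closed'
  Word 9: 'farmer'
  Word 10: 'an'
  Word 11: 'eats'
  Word 12: 'because'
Total words: 12

12


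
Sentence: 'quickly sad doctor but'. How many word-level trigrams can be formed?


Word trigrams from [4] words:
  Trigram 1: (quickly sad doctor)
  Trigram 2: (sad doctor but)
Total word trigrams: 4 - 2 = 2

2


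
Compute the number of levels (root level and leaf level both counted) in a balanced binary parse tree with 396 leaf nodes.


In a balanced binary tree with n leaves the deepest leaf is ceil(log2(n)) edges below the root,
so counting node levels inclusive of root and leaves gives ceil(log2(n)) + 1 levels.
log2(396) = 8.6294
ceil(8.6294) = 9
levels = 9 + 1 = 10

10


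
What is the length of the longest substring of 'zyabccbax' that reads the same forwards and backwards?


Scanning 'zyabccbax' for palindromic substrings.
Substring at positions 2-7: 'abccba'.
Check: reverse('abccba') = 'abccba' -> palindrome confirmed.
Neighbouring characters ('y' / 'x') break symmetry, so it cannot extend further.
No longer palindromic substring exists; longest length = 6

6


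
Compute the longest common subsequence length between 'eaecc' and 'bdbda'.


DP table for LCS of 'eaecc' and 'bdbda':
       b  d  b  d  a
    0  0  0  0  0  0
  e 0  0  0  0  0  0
  a 0  0  0  0  0  1
  e 0  0  0  0  0  1
  c 0  0  0  0  0  1
  c 0  0  0  0  0  1
LCS: 'a'
LCS length = 1

1


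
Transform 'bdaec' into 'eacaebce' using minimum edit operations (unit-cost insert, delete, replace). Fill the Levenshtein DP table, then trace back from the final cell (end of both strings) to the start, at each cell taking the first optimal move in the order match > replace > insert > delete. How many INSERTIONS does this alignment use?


Edit distance = 5. Backtracking from cell (5, 8) with preference match > replace > insert > delete,
then listing the resulting alignment 'bdaec' -> 'eacaebce' left to right:
  Step 1: insert 'e' [insertion #1]
  Step 2: replace b->a
  Step 3: replace d->c
  Step 4: keep 'a'
  Step 5: keep 'e'
  Step 6: insert 'b' [insertion #2]
  Step 7: keep 'c'
  Step 8: insert 'e' [insertion #3]
Total insertions: 3

3


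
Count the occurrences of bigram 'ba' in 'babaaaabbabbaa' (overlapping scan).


Scanning 'babaaaabbabbaa' for bigram 'ba':
  Position 0: 'ba' -> MATCH
  Position 1: 'ab' -> no
  Position 2: 'ba' -> MATCH
  Position 3: 'aa' -> no
  Position 4: 'aa' -> no
  Position 5: 'aa' -> no
  Position 6: 'ab' -> no
  Position 7: 'bb' -> no
  Position 8: 'ba' -> MATCH
  Position 9: 'ab' -> no
  Position 10: 'bb' -> no
  Position 11: 'ba' -> MATCH
  Position 12: 'aa' -> no
Total matches: 4

4


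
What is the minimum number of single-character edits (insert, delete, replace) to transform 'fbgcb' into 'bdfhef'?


Building DP table for s1='fbgcb' (len 5) and s2='bdfhef' (len 6):
       b  d  f  h  e  f
    0  1  2  3  4  5  6
  f 1  1  2  2  3  4  5
  b 2  1  2  3  3  4  5
  g 3  2  2  3  4  4  5
  c 4  3  3  3  4  5  5
  b 5  4  4  4  4  5  6
Edit distance = dp[5][6] = 6

6


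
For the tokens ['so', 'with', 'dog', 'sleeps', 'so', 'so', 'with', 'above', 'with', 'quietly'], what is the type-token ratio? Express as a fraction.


Tokens: 10
Unique types: ('above', 'dog', 'quietly', 'sleeps', 'so', 'with') = 6
TTR = 6/10
Simplify: divide both by 2 -> 3/5
TTR = 3/5

3/5


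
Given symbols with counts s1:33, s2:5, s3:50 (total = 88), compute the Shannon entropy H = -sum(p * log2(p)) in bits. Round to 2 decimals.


Computing entropy H = -sum(p_i * log2(p_i)):
  s1: p = 33/88 = 0.3750, -p*log2(p) = 0.5306
  s2: p = 5/88 = 0.0568, -p*log2(p) = 0.2351
  s3: p = 50/88 = 0.5682, -p*log2(p) = 0.4634
H = sum of terms = 1.2291
Rounded to 2 decimals: 1.23

1.23


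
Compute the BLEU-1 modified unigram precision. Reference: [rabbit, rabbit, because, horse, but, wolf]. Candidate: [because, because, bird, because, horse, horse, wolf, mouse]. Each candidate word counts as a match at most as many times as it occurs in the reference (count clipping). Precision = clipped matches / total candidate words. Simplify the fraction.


Reference word counts: {'because': 1, 'but': 1, 'horse': 1, 'rabbit': 2, 'wolf': 1}
Checking each candidate word (with clipping):
  'because' -> in reference (ref count 1, used 1/1) -> match (matches: 1)
  'because' -> ref count 1 already used up (1/1) -> clipped, no match (matches: 1)
  'bird' -> not in reference -> no match (matches: 1)
  'because' -> ref count 1 already used up (1/1) -> clipped, no match (matches: 1)
  'horse' -> in reference (ref count 1, used 1/1) -> match (matches: 2)
  'horse' -> ref count 1 already used up (1/1) -> clipped, no match (matches: 2)
  'wolf' -> in reference (ref count 1, used 1/1) -> match (matches: 3)
  'mouse' -> not in reference -> no match (matches: 3)
Clipped matches: 3, Candidate length: 8
Precision = 3/8

3/8


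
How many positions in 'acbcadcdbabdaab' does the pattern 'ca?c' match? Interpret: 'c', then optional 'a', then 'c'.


Pattern: ca?c means 'c', then optional 'a', then 'c'.
Scanning 'acbcadcdbabdaab' position-by-position:
  Pos 0: window 'acb' -> no
  Pos 1: window 'cbc' -> no
  Pos 2: window 'bca' -> no
  Pos 3: window 'cad' -> no
  Pos 4: window 'adc' -> no
  Pos 5: window 'dcd' -> no
  Pos 6: window 'cdb' -> no
  Pos 7: window 'dba' -> no
  Pos 8: window 'bab' -> no
  Pos 9: window 'abd' -> no
  Pos 10: window 'bda' -> no
  Pos 11: window 'daa' -> no
  Pos 12: window 'aab' -> no
  Pos 13: window 'ab' -> no
  Pos 14: window 'b' -> no
Total matches: 0

0


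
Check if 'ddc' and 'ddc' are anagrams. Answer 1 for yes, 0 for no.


Sort characters of 'ddc': 'cdd'
Sort characters of 'ddc': 'cdd'
Sorted forms match -> they ARE anagrams
Result: 1

1


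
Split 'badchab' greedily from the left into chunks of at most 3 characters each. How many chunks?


'badchab' has 7 characters.
Chunking with max size 3:
  Chunk 1: 'bad' (positions 0-2)
  Chunk 2: 'cha' (positions 3-5)
  Chunk 3: 'b' (positions 6-6)
Total chunks: ceil(7 / 3) = 3

3


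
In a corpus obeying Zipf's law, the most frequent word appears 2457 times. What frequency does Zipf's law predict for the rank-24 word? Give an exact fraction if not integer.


Zipf's law: freq(rank) = f1 / rank
f1 = 2457, rank = 24
freq = 2457 / 24
GCD(2457, 24) = 3
Simplified: 819/8

819/8


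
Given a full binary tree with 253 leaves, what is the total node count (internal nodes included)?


Leaf nodes (terminals): 253
Internal nodes = n - 1 = 253 - 1 = 252
Total = leaves + internal = 253 + 252 = 505

505


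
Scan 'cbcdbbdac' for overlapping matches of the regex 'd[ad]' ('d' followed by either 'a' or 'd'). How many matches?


Pattern: d[ad] means 'd' followed by either 'a' or 'd'.
Scanning 'cbcdbbdac' position-by-position:
  Pos 0: window 'cb' -> no
  Pos 1: window 'bc' -> no
  Pos 2: window 'cd' -> no
  Pos 3: window 'db' -> no
  Pos 4: window 'bb' -> no
  Pos 5: window 'bd' -> no
  Pos 6: window 'da' -> MATCH
  Pos 7: window 'ac' -> no
  Pos 8: window 'c' -> no
Total matches: 1

1


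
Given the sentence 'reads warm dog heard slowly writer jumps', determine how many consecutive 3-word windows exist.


Word trigrams from [7] words:
  Trigram 1: (reads warm dog)
  Trigram 2: (warm dog heard)
  Trigram 3: (dog heard slowly)
  Trigram 4: (heard slowly writer)
  Trigram 5: (slowly writer jumps)
Total word trigrams: 7 - 2 = 5

5


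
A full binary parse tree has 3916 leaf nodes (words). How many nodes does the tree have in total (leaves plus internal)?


Leaf nodes (terminals): 3916
Internal nodes = n - 1 = 3916 - 1 = 3915
Total = leaves + internal = 3916 + 3915 = 7831

7831


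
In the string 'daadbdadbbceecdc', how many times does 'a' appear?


Scanning 'daadbdadbbceecdc' for 'a':
  Position 1: 'a' -> MATCH (count: 1)
  Position 2: 'a' -> MATCH (count: 2)
  Position 6: 'a' -> MATCH (count: 3)
Total occurrences of 'a': 3

3


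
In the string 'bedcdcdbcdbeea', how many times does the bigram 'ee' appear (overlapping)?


Scanning 'bedcdcdbcdbeea' for bigram 'ee':
  Position 0: 'be' -> no
  Position 1: 'ed' -> no
  Position 2: 'dc' -> no
  Position 3: 'cd' -> no
  Position 4: 'dc' -> no
  Position 5: 'cd' -> no
  Position 6: 'db' -> no
  Position 7: 'bc' -> no
  Position 8: 'cd' -> no
  Position 9: 'db' -> no
  Position 10: 'be' -> no
  Position 11: 'ee' -> MATCH
  Position 12: 'ea' -> no
Total matches: 1

1


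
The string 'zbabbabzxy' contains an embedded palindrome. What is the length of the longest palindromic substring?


Scanning 'zbabbabzxy' for palindromic substrings.
Substring at positions 0-7: 'zbabbabz'.
Check: reverse('zbabbabz') = 'zbabbabz' -> palindrome confirmed.
Neighbouring characters ('-' / 'x') break symmetry, so it cannot extend further.
No longer palindromic substring exists; longest length = 8

8


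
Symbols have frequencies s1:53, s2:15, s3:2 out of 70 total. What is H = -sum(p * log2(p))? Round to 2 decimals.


Computing entropy H = -sum(p_i * log2(p_i)):
  s1: p = 53/70 = 0.7571, -p*log2(p) = 0.3039
  s2: p = 15/70 = 0.2143, -p*log2(p) = 0.4762
  s3: p = 2/70 = 0.0286, -p*log2(p) = 0.1466
H = sum of terms = 0.9267
Rounded to 2 decimals: 0.93

0.93


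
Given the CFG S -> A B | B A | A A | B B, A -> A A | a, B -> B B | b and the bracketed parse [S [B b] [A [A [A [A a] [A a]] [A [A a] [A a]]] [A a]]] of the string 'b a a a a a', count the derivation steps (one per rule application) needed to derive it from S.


Every bracketed nonterminal node [X ...] in the tree is produced by exactly one rule application.
Reading the tree off as a leftmost derivation:
  Step 1: S  =>  B A   (applied S -> B A)
  Step 2: B A  =>  b A   (applied B -> b)
  Step 3: b A  =>  b A A   (applied A -> A A)
  Step 4: b A A  =>  b A A A   (applied A -> A A)
  Step 5: b A A A  =>  b A A A A   (applied A -> A A)
  Step 6: b A A A A  =>  b a A A A   (applied A -> a)
  Step 7: b a A A A  =>  b a a A A   (applied A -> a)
  Step 8: b a a A A  =>  b a a A A A   (applied A -> A A)
  Step 9: b a a A A A  =>  b a a a A A   (applied A -> a)
  Step 10: b a a a A A  =>  b a a a a A   (applied A -> a)
  Step 11: b a a a a A  =>  b a a a a a   (applied A -> a)
Final yield: b a a a a a
Total rewrite steps: 11

11


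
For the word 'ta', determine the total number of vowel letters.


Scanning each character of 'ta':
  Position 1: 't' -> consonant (running count: 0)
  Position 2: 'a' -> vowel (running count: 1)
Total vowels: 1

1


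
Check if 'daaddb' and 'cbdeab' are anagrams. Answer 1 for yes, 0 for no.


Sort characters of 'daaddb': 'aabddd'
Sort characters of 'cbdeab': 'abbcde'
Sorted forms differ -> they are NOT anagrams
Result: 0

0


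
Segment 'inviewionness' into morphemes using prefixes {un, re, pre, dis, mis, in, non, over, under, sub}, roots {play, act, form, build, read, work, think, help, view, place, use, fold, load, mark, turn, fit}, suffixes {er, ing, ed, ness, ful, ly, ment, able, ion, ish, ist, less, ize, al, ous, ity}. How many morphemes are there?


Segmenting 'inviewionness' against the inventory:
  'in' -> prefix (morpheme 1)
  'view' -> root (morpheme 2)
  'ion' -> suffix (morpheme 3)
  'ness' -> suffix (morpheme 4)
Total morphemes: 4

4


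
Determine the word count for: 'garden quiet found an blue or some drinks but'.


Counting words by splitting on spaces:
  Word 1: 'garden'
  Word 2: 'quiet'
  Word 3: 'found'
  Word 4: 'an'
  Word 5: 'blue'
  Word 6: 'or'
  Word 7: 'some'
  Word 8: 'drinks'
  Word 9: 'but'
Total words: 9

9


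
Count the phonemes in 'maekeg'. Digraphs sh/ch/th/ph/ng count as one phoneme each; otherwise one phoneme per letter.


Parsing 'maekeg' greedily, digraphs first:
  'm' -> consonant phoneme (phonemes so far: 1)
  'a' -> vowel phoneme (phonemes so far: 2)
  'e' -> vowel phoneme (phonemes so far: 3)
  'k' -> consonant phoneme (phonemes so far: 4)
  'e' -> vowel phoneme (phonemes so far: 5)
  'g' -> consonant phoneme (phonemes so far: 6)
Total phonemes: 6

6


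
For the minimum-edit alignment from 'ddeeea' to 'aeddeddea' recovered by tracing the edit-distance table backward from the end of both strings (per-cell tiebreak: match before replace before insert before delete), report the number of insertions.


Edit distance = 4. Backtracking from cell (6, 9) with preference match > replace > insert > delete,
then listing the resulting alignment 'ddeeea' -> 'aeddeddea' left to right:
  Step 1: insert 'a' [insertion #1]
  Step 2: insert 'e' [insertion #2]
  Step 3: keep 'd'
  Step 4: keep 'd'
  Step 5: keep 'e'
  Step 6: insert 'd' [insertion #3]
  Step 7: replace e->d
  Step 8: keep 'e'
  Step 9: keep 'a'
Total insertions: 3

3


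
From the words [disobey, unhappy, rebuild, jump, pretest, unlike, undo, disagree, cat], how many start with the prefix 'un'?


Checking each word for prefix 'un':
  'disobey' -> no (count: 0)
  'unhappy' -> YES, starts with 'un' (count: 1)
  'rebuild' -> no (count: 1)
  'jump' -> no (count: 1)
  'pretest' -> no (count: 1)
  'unlike' -> YES, starts with 'un' (count: 2)
  'undo' -> YES, starts with 'un' (count: 3)
  'disagree' -> no (count: 3)
  'cat' -> no (count: 3)
Total with prefix 'un': 3

3


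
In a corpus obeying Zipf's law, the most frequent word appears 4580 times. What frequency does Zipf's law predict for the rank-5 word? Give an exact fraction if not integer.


Zipf's law: freq(rank) = f1 / rank
f1 = 4580, rank = 5
freq = 4580 / 5
= 916

916


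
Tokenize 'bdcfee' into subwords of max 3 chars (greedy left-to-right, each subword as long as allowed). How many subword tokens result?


'bdcfee' has 6 characters.
Chunking with max size 3:
  Chunk 1: 'bdc' (positions 0-2)
  Chunk 2: 'fee' (positions 3-5)
Total chunks: ceil(6 / 3) = 2

2


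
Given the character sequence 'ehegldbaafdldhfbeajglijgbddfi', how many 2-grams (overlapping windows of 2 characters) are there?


String 'ehegldbaafdldhfbeajglijgbddfi' has length L = 29.
Number of overlapping n-grams = L - n + 1
Substituting: 29 - 2 + 1 = 28

28


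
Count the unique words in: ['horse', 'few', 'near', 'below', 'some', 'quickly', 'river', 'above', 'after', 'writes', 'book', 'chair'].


Listing all tokens and tracking unique types:
  Token 1: 'horse' -> NEW (unique so far: 1)
  Token 2: 'few' -> NEW (unique so far: 2)
  Token 3: 'near' -> NEW (unique so far: 3)
  Token 4: 'below' -> NEW (unique so far: 4)
  Token 5: 'some' -> NEW (unique so far: 5)
  Token 6: 'quickly' -> NEW (unique so far: 6)
  Token 7: 'river' -> NEW (unique so far: 7)
  Token 8: 'above' -> NEW (unique so far: 8)
  Token 9: 'after' -> NEW (unique so far: 9)
  Token 10: 'writes' -> NEW (unique so far: 10)
  Token 11: 'book' -> NEW (unique so far: 11)
  Token 12: 'chair' -> NEW (unique so far: 12)
Unique types: ('above', 'after', 'below', 'book', 'chair', 'few', 'horse', 'near', 'quickly', 'river', 'some', 'writes')
Vocabulary size: 12

12


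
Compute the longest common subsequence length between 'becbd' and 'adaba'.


DP table for LCS of 'becbd' and 'adaba':
       a  d  a  b  a
    0  0  0  0  0  0
  b 0  0  0  0  1  1
  e 0  0  0  0  1  1
  c 0  0  0  0  1  1
  b 0  0  0  0  1  1
  d 0  0  1  1  1  1
LCS: 'b'
LCS length = 1

1


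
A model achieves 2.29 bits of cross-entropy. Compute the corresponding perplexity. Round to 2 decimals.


Perplexity formula: PP = 2^H
H = 2.29
PP = 2^2.29
Decompose: 2^2.29 = 2^2 * 2^0.29
2^2 = 4, 2^0.29 ~ 1.2226403
PP ~ 4 * 1.2226403 = 4.8905612
Rounded to 2 decimals: 4.89

4.89


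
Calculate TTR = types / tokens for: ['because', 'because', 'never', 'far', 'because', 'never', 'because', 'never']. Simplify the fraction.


Tokens: 8
Unique types: ('because', 'far', 'never') = 3
TTR = 3/8
Already in lowest terms.

3/8


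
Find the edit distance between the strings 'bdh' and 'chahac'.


Building DP table for s1='bdh' (len 3) and s2='chahac' (len 6):
       c  h  a  h  a  c
    0  1  2  3  4  5  6
  b 1  1  2  3  4  5  6
  d 2  2  2  3  4  5  6
  h 3  3  2  3  3  4  5
Edit distance = dp[3][6] = 5

5


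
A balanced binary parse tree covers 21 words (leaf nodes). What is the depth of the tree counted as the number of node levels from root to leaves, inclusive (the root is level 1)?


In a balanced binary tree with n leaves the deepest leaf is ceil(log2(n)) edges below the root,
so counting node levels inclusive of root and leaves gives ceil(log2(n)) + 1 levels.
log2(21) = 4.3923
ceil(4.3923) = 5
levels = 5 + 1 = 6

6


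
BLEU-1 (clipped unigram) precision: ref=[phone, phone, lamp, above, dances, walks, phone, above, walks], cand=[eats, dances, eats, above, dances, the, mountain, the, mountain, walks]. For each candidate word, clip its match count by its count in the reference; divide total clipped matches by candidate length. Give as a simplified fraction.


Reference word counts: {'above': 2, 'dances': 1, 'lamp': 1, 'phone': 3, 'walks': 2}
Checking each candidate word (with clipping):
  'eats' -> not in reference -> no match (matches: 0)
  'dances' -> in reference (ref count 1, used 1/1) -> match (matches: 1)
  'eats' -> not in reference -> no match (matches: 1)
  'above' -> in reference (ref count 2, used 1/2) -> match (matches: 2)
  'dances' -> ref count 1 already used up (1/1) -> clipped, no match (matches: 2)
  'the' -> not in reference -> no match (matches: 2)
  'mountain' -> not in reference -> no match (matches: 2)
  'the' -> not in reference -> no match (matches: 2)
  'mountain' -> not in reference -> no match (matches: 2)
  'walks' -> in reference (ref count 2, used 1/2) -> match (matches: 3)
Clipped matches: 3, Candidate length: 10
Precision = 3/10

3/10


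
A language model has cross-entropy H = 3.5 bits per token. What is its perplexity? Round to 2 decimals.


Perplexity formula: PP = 2^H
H = 3.5
PP = 2^3.5
Decompose: 2^3.5 = 2^3 * 2^0.5 = 2^3 * sqrt(2)
2^3 = 8, sqrt(2) ~ 1.4142136
PP ~ 8 * 1.4142136 = 11.3137088
Rounded to 2 decimals: 11.31

11.31


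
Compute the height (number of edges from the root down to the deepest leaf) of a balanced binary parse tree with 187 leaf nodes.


In a balanced binary tree with n leaves the deepest leaf is ceil(log2(n)) edges below the root.
log2(187) = 7.5469
ceil(7.5469) = 8
height (edges) = 8

8


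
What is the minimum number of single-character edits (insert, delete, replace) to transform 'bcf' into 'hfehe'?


Building DP table for s1='bcf' (len 3) and s2='hfehe' (len 5):
       h  f  e  h  e
    0  1  2  3  4  5
  b 1  1  2  3  4  5
  c 2  2  2  3  4  5
  f 3  3  2  3  4  5
Edit distance = dp[3][5] = 5

5


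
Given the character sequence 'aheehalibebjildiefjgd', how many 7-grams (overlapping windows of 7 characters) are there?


String 'aheehalibebjildiefjgd' has length L = 21.
Number of overlapping n-grams = L - n + 1
Substituting: 21 - 7 + 1 = 15

15


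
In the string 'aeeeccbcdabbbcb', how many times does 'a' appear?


Scanning 'aeeeccbcdabbbcb' for 'a':
  Position 0: 'a' -> MATCH (count: 1)
  Position 9: 'a' -> MATCH (count: 2)
Total occurrences of 'a': 2

2


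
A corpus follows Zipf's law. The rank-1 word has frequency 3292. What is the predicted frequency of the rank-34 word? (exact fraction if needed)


Zipf's law: freq(rank) = f1 / rank
f1 = 3292, rank = 34
freq = 3292 / 34
GCD(3292, 34) = 2
Simplified: 1646/17

1646/17


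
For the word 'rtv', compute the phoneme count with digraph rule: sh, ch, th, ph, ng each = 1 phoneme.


Parsing 'rtv' greedily, digraphs first:
  'r' -> consonant phoneme (phonemes so far: 1)
  't' -> consonant phoneme (phonemes so far: 2)
  'v' -> consonant phoneme (phonemes so far: 3)
Total phonemes: 3

3


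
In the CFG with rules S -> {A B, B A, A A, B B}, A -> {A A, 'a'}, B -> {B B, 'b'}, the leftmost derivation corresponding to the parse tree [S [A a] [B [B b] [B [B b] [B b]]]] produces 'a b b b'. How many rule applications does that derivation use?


Every bracketed nonterminal node [X ...] in the tree is produced by exactly one rule application.
Reading the tree off as a leftmost derivation:
  Step 1: S  =>  A B   (applied S -> A B)
  Step 2: A B  =>  a B   (applied A -> a)
  Step 3: a B  =>  a B B   (applied B -> B B)
  Step 4: a B B  =>  a b B   (applied B -> b)
  Step 5: a b B  =>  a b B B   (applied B -> B B)
  Step 6: a b B B  =>  a b b B   (applied B -> b)
  Step 7: a b b B  =>  a b b b   (applied B -> b)
Final yield: a b b b
Total rewrite steps: 7

7


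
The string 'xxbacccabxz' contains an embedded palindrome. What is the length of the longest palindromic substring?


Scanning 'xxbacccabxz' for palindromic substrings.
Substring at positions 1-9: 'xbacccabx'.
Check: reverse('xbacccabx') = 'xbacccabx' -> palindrome confirmed.
Neighbouring characters ('x' / 'z') break symmetry, so it cannot extend further.
No longer palindromic substring exists; longest length = 9

9


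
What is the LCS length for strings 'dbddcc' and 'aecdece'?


DP table for LCS of 'dbddcc' and 'aecdece':
       a  e  c  d  e  c  e
    0  0  0  0  0  0  0  0
  d 0  0  0  0  1  1  1  1
  b 0  0  0  0  1  1  1  1
  d 0  0  0  0  1  1  1  1
  d 0  0  0  0  1  1  1  1
  c 0  0  0  1  1  1  2  2
  c 0  0  0  1  1  1  2  2
LCS: 'dc'
LCS length = 2

2


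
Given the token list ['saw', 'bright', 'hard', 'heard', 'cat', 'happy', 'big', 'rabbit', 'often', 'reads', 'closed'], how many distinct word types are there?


Listing all tokens and tracking unique types:
  Token 1: 'saw' -> NEW (unique so far: 1)
  Token 2: 'bright' -> NEW (unique so far: 2)
  Token 3: 'hard' -> NEW (unique so far: 3)
  Token 4: 'heard' -> NEW (unique so far: 4)
  Token 5: 'cat' -> NEW (unique so far: 5)
  Token 6: 'happy' -> NEW (unique so far: 6)
  Token 7: 'big' -> NEW (unique so far: 7)
  Token 8: 'rabbit' -> NEW (unique so far: 8)
  Token 9: 'often' -> NEW (unique so far: 9)
  Token 10: 'reads' -> NEW (unique so far: 10)
  Token 11: 'closed' -> NEW (unique so far: 11)
Unique types: ('big', 'bright', 'cat', 'closed', 'happy', 'hard', 'heard', 'often', 'rabbit', 'reads', 'saw')
Vocabulary size: 11

11


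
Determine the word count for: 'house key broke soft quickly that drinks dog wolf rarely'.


Counting words by splitting on spaces:
  Word 1: 'house'
  Word 2: 'key'
  Word 3: 'broke'
  Word 4: 'soft'
  Word 5: 'quickly'
  Word 6: 'that'
  Word 7: 'drinks'
  Word 8: 'dog'
  Word 9: 'wolf'
  Word 10: 'rarely'
Total words: 10

10


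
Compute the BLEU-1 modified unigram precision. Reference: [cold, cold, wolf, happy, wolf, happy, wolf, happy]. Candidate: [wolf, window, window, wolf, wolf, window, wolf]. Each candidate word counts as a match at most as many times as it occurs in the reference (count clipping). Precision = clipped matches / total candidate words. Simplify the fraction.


Reference word counts: {'cold': 2, 'happy': 3, 'wolf': 3}
Checking each candidate word (with clipping):
  'wolf' -> in reference (ref count 3, used 1/3) -> match (matches: 1)
  'window' -> not in reference -> no match (matches: 1)
  'window' -> not in reference -> no match (matches: 1)
  'wolf' -> in reference (ref count 3, used 2/3) -> match (matches: 2)
  'wolf' -> in reference (ref count 3, used 3/3) -> match (matches: 3)
  'window' -> not in reference -> no match (matches: 3)
  'wolf' -> ref count 3 already used up (3/3) -> clipped, no match (matches: 3)
Clipped matches: 3, Candidate length: 7
Precision = 3/7

3/7


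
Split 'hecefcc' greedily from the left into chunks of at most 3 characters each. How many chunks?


'hecefcc' has 7 characters.
Chunking with max size 3:
  Chunk 1: 'hec' (positions 0-2)
  Chunk 2: 'efc' (positions 3-5)
  Chunk 3: 'c' (positions 6-6)
Total chunks: ceil(7 / 3) = 3

3


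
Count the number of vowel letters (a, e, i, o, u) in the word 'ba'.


Scanning each character of 'ba':
  Position 1: 'b' -> consonant (running count: 0)
  Position 2: 'a' -> vowel (running count: 1)
Total vowels: 1

1
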